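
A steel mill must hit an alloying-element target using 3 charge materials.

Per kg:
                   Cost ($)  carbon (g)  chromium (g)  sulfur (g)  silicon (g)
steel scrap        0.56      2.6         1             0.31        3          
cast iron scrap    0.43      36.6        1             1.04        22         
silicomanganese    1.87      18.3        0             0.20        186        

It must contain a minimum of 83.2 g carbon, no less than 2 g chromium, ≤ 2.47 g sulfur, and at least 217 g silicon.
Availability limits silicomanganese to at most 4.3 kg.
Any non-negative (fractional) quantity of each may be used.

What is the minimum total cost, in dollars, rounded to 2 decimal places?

Treat it as an LP. Let x1 = kg of steel scrap, x2 = kg of cast iron scrap, x3 = kg of silicomanganese.
min 0.56x1 + 0.43x2 + 1.87x3 with:
  2.6x1 + 36.6x2 + 18.3x3 ≥ 83.2   (carbon)
  1x1 + 1x2 ≥ 2   (chromium)
  0.31x1 + 1.04x2 + 0.2x3 ≤ 2.47   (sulfur)
  3x1 + 22x2 + 186x3 ≥ 217   (silicon)
  x3 ≤ 4.3
  x1, x2, x3 ≥ 0.
The minimum-cost mix takes nothing from steel scrap — only cast iron scrap, silicomanganese. There the chromium and silicon constraints are tight.
Optimal quantities: cast iron scrap = 2 kg, silicomanganese = 0.9301 kg.
Hence cost = 0.43·2 + 1.87·0.9301 = $2.5993.

$2.60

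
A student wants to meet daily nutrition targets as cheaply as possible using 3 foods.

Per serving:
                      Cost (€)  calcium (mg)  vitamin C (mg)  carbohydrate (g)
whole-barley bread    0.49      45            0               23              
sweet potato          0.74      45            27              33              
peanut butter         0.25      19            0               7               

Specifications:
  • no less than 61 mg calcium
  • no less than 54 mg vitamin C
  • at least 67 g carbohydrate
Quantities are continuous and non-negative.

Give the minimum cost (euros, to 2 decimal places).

€1.50

Let x1 = servings of whole-barley bread, x2 = servings of sweet potato, x3 = servings of peanut butter.
min 0.49x1 + 0.74x2 + 0.25x3 s.t.:
  45x1 + 45x2 + 19x3 ≥ 61   (calcium)
  27x2 ≥ 54   (vitamin C)
  23x1 + 33x2 + 7x3 ≥ 67   (carbohydrate)
  x1, x2, x3 ≥ 0.
At the optimum only whole-barley bread, sweet potato are positive (peanut butter = 0). There the vitamin C and carbohydrate constraints are tight.
Solving gives x1 = 0.04348, x2 = 2.
Cost = 0.49·0.04348 + 0.74·2 = 1.5013.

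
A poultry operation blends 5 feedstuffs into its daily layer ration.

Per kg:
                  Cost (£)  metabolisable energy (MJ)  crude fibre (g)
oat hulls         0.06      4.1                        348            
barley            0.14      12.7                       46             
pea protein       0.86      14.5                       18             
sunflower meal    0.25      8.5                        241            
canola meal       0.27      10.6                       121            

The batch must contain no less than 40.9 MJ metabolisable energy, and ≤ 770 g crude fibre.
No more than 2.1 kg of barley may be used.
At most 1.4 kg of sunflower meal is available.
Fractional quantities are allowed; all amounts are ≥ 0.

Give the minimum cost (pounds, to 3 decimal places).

Treat it as an LP. Let x1 = kg of oat hulls, x2 = kg of barley, x3 = kg of pea protein, x4 = kg of sunflower meal, x5 = kg of canola meal.
min 0.06x1 + 0.14x2 + 0.86x3 + 0.25x4 + 0.27x5 subject to:
  4.1x1 + 12.7x2 + 14.5x3 + 8.5x4 + 10.6x5 ≥ 40.9   (metabolisable energy)
  348x1 + 46x2 + 18x3 + 241x4 + 121x5 ≤ 770   (crude fibre)
  x2 ≤ 2.1
  x4 ≤ 1.4
  x1, x2, x3, x4, x5 ≥ 0.
The minimum-cost mix takes nothing from pea protein, sunflower meal — only oat hulls, barley, canola meal. The metabolisable energy, crude fibre, the barley cap requirements are met with equality.
Solving gives x1 = 1.696, x2 = 2.1, x5 = 0.6863.
Cost = 0.06·1.696 + 0.14·2.1 + 0.27·0.6863 = 0.58106.

£0.581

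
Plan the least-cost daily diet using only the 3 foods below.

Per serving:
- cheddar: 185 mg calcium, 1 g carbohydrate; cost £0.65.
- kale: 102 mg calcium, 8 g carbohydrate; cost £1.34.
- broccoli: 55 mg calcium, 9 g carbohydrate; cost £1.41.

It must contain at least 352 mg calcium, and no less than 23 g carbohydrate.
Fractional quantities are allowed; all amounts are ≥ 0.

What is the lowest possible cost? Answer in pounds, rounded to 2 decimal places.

Let x1 = servings of cheddar, x2 = servings of kale, x3 = servings of broccoli.
min 0.65x1 + 1.34x2 + 1.41x3 with:
  185x1 + 102x2 + 55x3 ≥ 352   (calcium)
  1x1 + 8x2 + 9x3 ≥ 23   (carbohydrate)
  x1, x2, x3 ≥ 0.
The optimal basis is {cheddar, kale}; broccoli drops out. Binding constraints: calcium and carbohydrate.
So cheddar = 0.3411 servings, kale = 2.832 servings.
Cost = 0.65·0.3411 + 1.34·2.832 = 4.0166.

£4.02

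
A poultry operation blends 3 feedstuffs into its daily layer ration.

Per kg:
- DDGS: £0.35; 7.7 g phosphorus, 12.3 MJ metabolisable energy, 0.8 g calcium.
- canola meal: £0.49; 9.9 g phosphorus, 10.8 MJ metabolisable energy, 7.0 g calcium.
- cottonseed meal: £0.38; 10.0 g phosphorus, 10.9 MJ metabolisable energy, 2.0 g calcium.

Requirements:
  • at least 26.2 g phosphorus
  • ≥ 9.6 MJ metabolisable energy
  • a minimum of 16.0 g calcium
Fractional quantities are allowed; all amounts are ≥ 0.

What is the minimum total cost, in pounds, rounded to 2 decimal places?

Let x1 = kg of DDGS, x2 = kg of canola meal, x3 = kg of cottonseed meal.
min 0.35x1 + 0.49x2 + 0.38x3 with:
  7.7x1 + 9.9x2 + 10x3 ≥ 26.2   (phosphorus)
  12.3x1 + 10.8x2 + 10.9x3 ≥ 9.6   (metabolisable energy)
  0.8x1 + 7x2 + 2x3 ≥ 16   (calcium)
  x1, x2, x3 ≥ 0.
The cheapest feasible vertex uses only canola meal, cottonseed meal; DDGS is not used. There the phosphorus and calcium constraints are tight.
Optimal quantities: canola meal = 2.143 kg, cottonseed meal = 0.498 kg.
Objective = 0.49·2.143 + 0.38·0.498 = 1.2393.

£1.24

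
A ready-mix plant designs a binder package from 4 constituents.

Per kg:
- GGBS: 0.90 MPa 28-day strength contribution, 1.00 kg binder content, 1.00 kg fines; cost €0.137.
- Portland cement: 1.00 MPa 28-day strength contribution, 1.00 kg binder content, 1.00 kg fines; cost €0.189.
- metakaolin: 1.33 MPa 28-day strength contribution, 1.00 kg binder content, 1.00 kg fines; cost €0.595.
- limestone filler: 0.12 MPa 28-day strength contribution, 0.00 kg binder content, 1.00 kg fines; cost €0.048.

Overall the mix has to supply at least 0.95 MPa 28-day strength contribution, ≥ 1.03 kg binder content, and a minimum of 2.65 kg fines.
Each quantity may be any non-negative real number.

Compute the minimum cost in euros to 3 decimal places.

€0.219

This is a linear program. Let x1 = kg of GGBS, x2 = kg of Portland cement, x3 = kg of metakaolin, x4 = kg of limestone filler.
Minimise 0.137x1 + 0.189x2 + 0.595x3 + 0.048x4 subject to:
  0.9x1 + 1x2 + 1.33x3 + 0.12x4 ≥ 0.95   (28-day strength contribution)
  1x1 + 1x2 + 1x3 ≥ 1.03   (binder content)
  1x1 + 1x2 + 1x3 + 1x4 ≥ 2.65   (fines)
  x1, x2, x3, x4 ≥ 0.
The optimal basis is {GGBS, limestone filler}; Portland cement, metakaolin drop out. There the binder content and fines constraints are tight.
That vertex is x1 = 1.03, x4 = 1.62.
Cost = 0.137·1.03 + 0.048·1.62 = 0.21887.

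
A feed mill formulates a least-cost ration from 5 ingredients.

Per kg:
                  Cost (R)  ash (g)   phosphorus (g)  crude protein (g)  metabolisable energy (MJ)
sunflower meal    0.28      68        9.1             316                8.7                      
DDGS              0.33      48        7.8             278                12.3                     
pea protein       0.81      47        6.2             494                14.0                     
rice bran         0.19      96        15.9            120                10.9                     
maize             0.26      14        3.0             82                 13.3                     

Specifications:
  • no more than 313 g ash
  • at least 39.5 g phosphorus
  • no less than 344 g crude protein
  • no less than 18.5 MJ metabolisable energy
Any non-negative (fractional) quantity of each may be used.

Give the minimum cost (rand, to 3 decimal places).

R0.504

This is a linear program. Let x1 = kg of sunflower meal, x2 = kg of DDGS, x3 = kg of pea protein, x4 = kg of rice bran, x5 = kg of maize.
Minimize 0.28x1 + 0.33x2 + 0.81x3 + 0.19x4 + 0.26x5 subject to:
  68x1 + 48x2 + 47x3 + 96x4 + 14x5 ≤ 313   (ash)
  9.1x1 + 7.8x2 + 6.2x3 + 15.9x4 + 3x5 ≥ 39.5   (phosphorus)
  316x1 + 278x2 + 494x3 + 120x4 + 82x5 ≥ 344   (crude protein)
  8.7x1 + 12.3x2 + 14x3 + 10.9x4 + 13.3x5 ≥ 18.5   (metabolisable energy)
  x1, x2, x3, x4, x5 ≥ 0.
At the optimum only sunflower meal, rice bran are positive (DDGS, pea protein, maize = 0). There the phosphorus and crude protein constraints are tight.
Optimal quantities: sunflower meal = 0.1855 kg, rice bran = 2.378 kg.
Cost = 0.28·0.1855 + 0.19·2.378 = 0.50376.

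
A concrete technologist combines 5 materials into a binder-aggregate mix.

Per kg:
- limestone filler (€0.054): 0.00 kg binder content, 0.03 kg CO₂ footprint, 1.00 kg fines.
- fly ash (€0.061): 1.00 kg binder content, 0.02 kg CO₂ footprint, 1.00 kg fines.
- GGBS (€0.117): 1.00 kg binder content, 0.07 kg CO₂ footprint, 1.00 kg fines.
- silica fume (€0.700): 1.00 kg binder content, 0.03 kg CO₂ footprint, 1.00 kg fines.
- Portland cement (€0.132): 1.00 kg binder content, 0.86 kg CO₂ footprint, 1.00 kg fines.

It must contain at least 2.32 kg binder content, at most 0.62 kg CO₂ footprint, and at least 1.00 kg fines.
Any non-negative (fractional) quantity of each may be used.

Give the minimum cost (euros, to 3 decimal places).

€0.142

This is a linear program. Let x1 = kg of limestone filler, x2 = kg of fly ash, x3 = kg of GGBS, x4 = kg of silica fume, x5 = kg of Portland cement.
Minimise 0.054x1 + 0.061x2 + 0.117x3 + 0.7x4 + 0.132x5 subject to:
  1x2 + 1x3 + 1x4 + 1x5 ≥ 2.32   (binder content)
  0.03x1 + 0.02x2 + 0.07x3 + 0.03x4 + 0.86x5 ≤ 0.62   (CO₂ footprint)
  1x1 + 1x2 + 1x3 + 1x4 + 1x5 ≥ 1   (fines)
  x1, x2, x3, x4, x5 ≥ 0.
The minimum-cost mix takes nothing from limestone filler, GGBS, silica fume, Portland cement — only fly ash. Binding constraint: binder content.
Solving gives x2 = 2.32.
Objective = 0.061·2.32 = 0.14152.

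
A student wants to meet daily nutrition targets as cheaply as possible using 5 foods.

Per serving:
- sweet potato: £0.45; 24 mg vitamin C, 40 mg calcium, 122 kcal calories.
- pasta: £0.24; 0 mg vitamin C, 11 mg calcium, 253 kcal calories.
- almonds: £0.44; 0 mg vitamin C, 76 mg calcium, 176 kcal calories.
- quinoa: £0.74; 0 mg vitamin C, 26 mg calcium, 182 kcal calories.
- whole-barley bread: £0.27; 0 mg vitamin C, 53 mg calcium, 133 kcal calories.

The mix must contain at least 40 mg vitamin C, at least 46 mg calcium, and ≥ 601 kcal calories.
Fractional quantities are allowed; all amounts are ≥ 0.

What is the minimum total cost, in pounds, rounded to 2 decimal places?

Let x1 = servings of sweet potato, x2 = servings of pasta, x3 = servings of almonds, x4 = servings of quinoa, x5 = servings of whole-barley bread.
Minimize 0.45x1 + 0.24x2 + 0.44x3 + 0.74x4 + 0.27x5 subject to:
  24x1 ≥ 40   (vitamin C)
  40x1 + 11x2 + 76x3 + 26x4 + 53x5 ≥ 46   (calcium)
  122x1 + 253x2 + 176x3 + 182x4 + 133x5 ≥ 601   (calories)
  x1, x2, x3, x4, x5 ≥ 0.
The optimal basis is {sweet potato, pasta}; almonds, quinoa, whole-barley bread drop out. The vitamin C and calories requirements are met with equality.
Optimal quantities: sweet potato = 1.667 servings, pasta = 1.572 servings.
Objective = 0.45·1.667 + 0.24·1.572 = 1.1274.

£1.13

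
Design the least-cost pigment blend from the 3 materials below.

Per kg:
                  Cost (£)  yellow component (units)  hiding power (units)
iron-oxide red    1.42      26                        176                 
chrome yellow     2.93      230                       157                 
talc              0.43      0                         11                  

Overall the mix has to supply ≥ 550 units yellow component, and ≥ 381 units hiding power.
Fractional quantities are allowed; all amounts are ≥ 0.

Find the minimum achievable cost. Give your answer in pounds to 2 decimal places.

£7.04

Treat it as an LP. Let x1 = kg of iron-oxide red, x2 = kg of chrome yellow, x3 = kg of talc.
Minimize 1.42x1 + 2.93x2 + 0.43x3 s.t.:
  26x1 + 230x2 ≥ 550   (yellow component)
  176x1 + 157x2 + 11x3 ≥ 381   (hiding power)
  x1, x2, x3 ≥ 0.
The minimum-cost mix takes nothing from talc — only iron-oxide red, chrome yellow. Binding constraints: yellow component and hiding power.
Optimal quantities: iron-oxide red = 0.03517 kg, chrome yellow = 2.387 kg.
Hence cost = 1.42·0.03517 + 2.93·2.387 = £7.0439.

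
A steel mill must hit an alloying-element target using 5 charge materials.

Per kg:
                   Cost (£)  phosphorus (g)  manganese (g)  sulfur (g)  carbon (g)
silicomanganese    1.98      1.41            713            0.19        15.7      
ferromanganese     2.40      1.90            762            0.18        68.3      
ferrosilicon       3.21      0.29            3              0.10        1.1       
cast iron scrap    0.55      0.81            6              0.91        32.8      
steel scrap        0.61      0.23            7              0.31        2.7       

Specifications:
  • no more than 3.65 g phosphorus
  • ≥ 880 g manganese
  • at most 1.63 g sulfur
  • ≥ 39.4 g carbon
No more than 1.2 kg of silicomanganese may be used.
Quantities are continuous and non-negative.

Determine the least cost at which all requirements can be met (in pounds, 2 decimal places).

£2.55

Let x1 = kg of silicomanganese, x2 = kg of ferromanganese, x3 = kg of ferrosilicon, x4 = kg of cast iron scrap, x5 = kg of steel scrap.
Minimise 1.98x1 + 2.4x2 + 3.21x3 + 0.55x4 + 0.61x5 subject to:
  1.41x1 + 1.9x2 + 0.29x3 + 0.81x4 + 0.23x5 ≤ 3.65   (phosphorus)
  713x1 + 762x2 + 3x3 + 6x4 + 7x5 ≥ 880   (manganese)
  0.19x1 + 0.18x2 + 0.1x3 + 0.91x4 + 0.31x5 ≤ 1.63   (sulfur)
  15.7x1 + 68.3x2 + 1.1x3 + 32.8x4 + 2.7x5 ≥ 39.4   (carbon)
  x1 ≤ 1.2
  x1, x2, x3, x4, x5 ≥ 0.
The minimum-cost mix takes nothing from ferrosilicon, cast iron scrap, steel scrap — only silicomanganese, ferromanganese. The manganese and carbon requirements are met with equality.
Optimal quantities: silicomanganese = 0.8189 kg, ferromanganese = 0.3886 kg.
Hence cost = 1.98·0.8189 + 2.4·0.3886 = £2.5541.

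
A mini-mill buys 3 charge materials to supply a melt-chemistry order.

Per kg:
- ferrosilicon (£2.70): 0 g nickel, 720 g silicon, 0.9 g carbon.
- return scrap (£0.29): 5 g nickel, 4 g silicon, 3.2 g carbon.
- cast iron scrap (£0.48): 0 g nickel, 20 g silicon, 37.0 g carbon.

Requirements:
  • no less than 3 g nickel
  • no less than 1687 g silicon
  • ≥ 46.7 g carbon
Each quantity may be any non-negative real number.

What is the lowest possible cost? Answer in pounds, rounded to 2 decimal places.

Treat it as an LP. Let x1 = kg of ferrosilicon, x2 = kg of return scrap, x3 = kg of cast iron scrap.
Minimise 2.7x1 + 0.29x2 + 0.48x3 subject to:
  5x2 ≥ 3   (nickel)
  720x1 + 4x2 + 20x3 ≥ 1687   (silicon)
  0.9x1 + 3.2x2 + 37x3 ≥ 46.7   (carbon)
  x1, x2, x3 ≥ 0.
The optimal mix uses every input. Binding constraints: nickel, silicon, carbon.
That vertex is x1 = 2.308, x2 = 0.6, x3 = 1.154.
Objective = 2.7·2.308 + 0.29·0.6 + 0.48·1.154 = 6.9595.

£6.96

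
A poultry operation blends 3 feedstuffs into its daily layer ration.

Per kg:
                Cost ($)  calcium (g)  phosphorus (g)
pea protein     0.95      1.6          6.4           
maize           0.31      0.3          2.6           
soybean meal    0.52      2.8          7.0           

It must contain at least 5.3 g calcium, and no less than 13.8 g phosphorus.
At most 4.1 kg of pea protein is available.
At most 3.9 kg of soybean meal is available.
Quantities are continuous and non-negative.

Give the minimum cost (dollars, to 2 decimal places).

$1.03

Let x1 = kg of pea protein, x2 = kg of maize, x3 = kg of soybean meal.
min 0.95x1 + 0.31x2 + 0.52x3 with:
  1.6x1 + 0.3x2 + 2.8x3 ≥ 5.3   (calcium)
  6.4x1 + 2.6x2 + 7x3 ≥ 13.8   (phosphorus)
  x1 ≤ 4.1
  x3 ≤ 3.9
  x1, x2, x3 ≥ 0.
The optimal basis is {soybean meal}; pea protein, maize drop out. Binding constraint: phosphorus.
So soybean meal = 1.9714 kg.
Objective = 0.52·1.9714 = 1.0251.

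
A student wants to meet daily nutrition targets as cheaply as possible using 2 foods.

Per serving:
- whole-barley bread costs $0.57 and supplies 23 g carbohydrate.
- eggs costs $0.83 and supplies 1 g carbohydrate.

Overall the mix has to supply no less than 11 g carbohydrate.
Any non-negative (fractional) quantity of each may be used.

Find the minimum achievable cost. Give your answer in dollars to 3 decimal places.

$0.273

Treat it as an LP. Let x1 = servings of whole-barley bread, x2 = servings of eggs.
Minimise 0.57x1 + 0.83x2 with:
  23x1 + 1x2 ≥ 11   (carbohydrate)
  x1, x2 ≥ 0.
The optimal basis is {whole-barley bread}; eggs drops out. Binding constraint: carbohydrate.
Optimal quantities: whole-barley bread = 0.4783 servings.
Objective = 0.57·0.4783 = 0.27263.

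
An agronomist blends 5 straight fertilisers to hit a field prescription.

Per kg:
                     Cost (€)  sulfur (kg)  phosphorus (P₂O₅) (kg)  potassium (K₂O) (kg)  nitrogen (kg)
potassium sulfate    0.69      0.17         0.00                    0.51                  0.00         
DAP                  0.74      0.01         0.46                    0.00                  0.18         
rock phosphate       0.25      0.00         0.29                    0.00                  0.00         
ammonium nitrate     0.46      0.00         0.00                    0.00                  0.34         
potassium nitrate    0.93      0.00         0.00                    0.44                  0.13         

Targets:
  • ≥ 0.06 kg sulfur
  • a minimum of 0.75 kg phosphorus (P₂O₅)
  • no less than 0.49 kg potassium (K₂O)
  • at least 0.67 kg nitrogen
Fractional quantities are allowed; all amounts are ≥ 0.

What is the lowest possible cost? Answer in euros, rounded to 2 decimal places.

€2.22

Let x1 = kg of potassium sulfate, x2 = kg of DAP, x3 = kg of rock phosphate, x4 = kg of ammonium nitrate, x5 = kg of potassium nitrate.
Minimise 0.69x1 + 0.74x2 + 0.25x3 + 0.46x4 + 0.93x5 subject to:
  0.17x1 + 0.01x2 ≥ 0.06   (sulfur)
  0.46x2 + 0.29x3 ≥ 0.75   (phosphorus (P₂O₅))
  0.51x1 + 0.44x5 ≥ 0.49   (potassium (K₂O))
  0.18x2 + 0.34x4 + 0.13x5 ≥ 0.67   (nitrogen)
  x1, x2, x3, x4, x5 ≥ 0.
The optimal basis is {potassium sulfate, rock phosphate, ammonium nitrate}; DAP, potassium nitrate drop out. The phosphorus (P₂O₅), potassium (K₂O), nitrogen requirements are met with equality.
That vertex is x1 = 0.9608, x3 = 2.586, x4 = 1.971.
Total cost: 0.69·0.9608 + 0.25·2.586 + 0.46·1.971 = 2.2161.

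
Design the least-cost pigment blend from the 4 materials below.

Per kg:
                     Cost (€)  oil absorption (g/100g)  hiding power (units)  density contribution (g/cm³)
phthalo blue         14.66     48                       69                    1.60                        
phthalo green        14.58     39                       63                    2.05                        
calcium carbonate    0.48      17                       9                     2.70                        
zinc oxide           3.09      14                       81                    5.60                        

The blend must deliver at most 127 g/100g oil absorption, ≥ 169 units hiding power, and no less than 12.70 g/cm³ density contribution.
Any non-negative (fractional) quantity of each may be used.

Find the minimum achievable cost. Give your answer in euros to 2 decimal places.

This is a linear program. Let x1 = kg of phthalo blue, x2 = kg of phthalo green, x3 = kg of calcium carbonate, x4 = kg of zinc oxide.
min 14.66x1 + 14.58x2 + 0.48x3 + 3.09x4 subject to:
  48x1 + 39x2 + 17x3 + 14x4 ≤ 127   (oil absorption)
  69x1 + 63x2 + 9x3 + 81x4 ≥ 169   (hiding power)
  1.6x1 + 2.05x2 + 2.7x3 + 5.6x4 ≥ 12.7   (density contribution)
  x1, x2, x3, x4 ≥ 0.
The cheapest feasible vertex uses only calcium carbonate, zinc oxide; phthalo blue, phthalo green are not used. There the hiding power and density contribution constraints are tight.
So calcium carbonate = 0.489 kg, zinc oxide = 2.032 kg.
Total cost: 0.48·0.489 + 3.09·2.032 = 6.5136.

€6.51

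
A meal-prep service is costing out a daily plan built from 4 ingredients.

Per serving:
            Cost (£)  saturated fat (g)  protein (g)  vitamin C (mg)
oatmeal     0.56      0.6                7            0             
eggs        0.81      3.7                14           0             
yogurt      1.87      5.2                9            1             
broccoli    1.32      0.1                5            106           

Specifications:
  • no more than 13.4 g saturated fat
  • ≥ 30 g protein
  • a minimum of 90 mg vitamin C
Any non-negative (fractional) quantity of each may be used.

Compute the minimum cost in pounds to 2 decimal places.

£2.61

Let x1 = servings of oatmeal, x2 = servings of eggs, x3 = servings of yogurt, x4 = servings of broccoli.
Minimize 0.56x1 + 0.81x2 + 1.87x3 + 1.32x4 with:
  0.6x1 + 3.7x2 + 5.2x3 + 0.1x4 ≤ 13.4   (saturated fat)
  7x1 + 14x2 + 9x3 + 5x4 ≥ 30   (protein)
  1x3 + 106x4 ≥ 90   (vitamin C)
  x1, x2, x3, x4 ≥ 0.
The optimal basis is {eggs, broccoli}; oatmeal, yogurt drop out. There the protein and vitamin C constraints are tight.
Solving gives x2 = 1.84, x4 = 0.8491.
Hence cost = 0.81·1.84 + 1.32·0.8491 = £2.6112.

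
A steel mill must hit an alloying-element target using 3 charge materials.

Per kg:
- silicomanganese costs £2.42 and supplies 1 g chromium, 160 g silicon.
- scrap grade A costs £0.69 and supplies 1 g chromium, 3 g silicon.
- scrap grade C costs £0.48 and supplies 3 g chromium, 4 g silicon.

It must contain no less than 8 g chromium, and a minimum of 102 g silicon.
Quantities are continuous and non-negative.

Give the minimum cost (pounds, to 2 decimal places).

Treat it as an LP. Let x1 = kg of silicomanganese, x2 = kg of scrap grade A, x3 = kg of scrap grade C.
Minimise 2.42x1 + 0.69x2 + 0.48x3 with:
  1x1 + 1x2 + 3x3 ≥ 8   (chromium)
  160x1 + 3x2 + 4x3 ≥ 102   (silicon)
  x1, x2, x3 ≥ 0.
The optimal basis is {silicomanganese, scrap grade C}; scrap grade A drops out. The chromium and silicon requirements are met with equality.
Optimal quantities: silicomanganese = 0.5756 kg, scrap grade C = 2.475 kg.
Hence cost = 2.42·0.5756 + 0.48·2.475 = £2.5810.

£2.58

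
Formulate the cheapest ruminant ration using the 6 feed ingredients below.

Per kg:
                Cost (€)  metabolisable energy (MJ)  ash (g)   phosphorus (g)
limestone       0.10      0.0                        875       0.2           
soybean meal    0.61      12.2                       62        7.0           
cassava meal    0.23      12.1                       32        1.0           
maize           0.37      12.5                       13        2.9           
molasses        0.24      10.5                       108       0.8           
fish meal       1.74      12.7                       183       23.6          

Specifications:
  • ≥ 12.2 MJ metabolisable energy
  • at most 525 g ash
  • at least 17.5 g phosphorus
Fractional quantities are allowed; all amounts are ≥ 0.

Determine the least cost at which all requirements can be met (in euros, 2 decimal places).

€1.32

Let x1 = kg of limestone, x2 = kg of soybean meal, x3 = kg of cassava meal, x4 = kg of maize, x5 = kg of molasses, x6 = kg of fish meal.
min 0.1x1 + 0.61x2 + 0.23x3 + 0.37x4 + 0.24x5 + 1.74x6 with:
  12.2x2 + 12.1x3 + 12.5x4 + 10.5x5 + 12.7x6 ≥ 12.2   (metabolisable energy)
  875x1 + 62x2 + 32x3 + 13x4 + 108x5 + 183x6 ≤ 525   (ash)
  0.2x1 + 7x2 + 1x3 + 2.9x4 + 0.8x5 + 23.6x6 ≥ 17.5   (phosphorus)
  x1, x2, x3, x4, x5, x6 ≥ 0.
The optimal basis is {soybean meal, fish meal}; limestone, cassava meal, maize, molasses drop out. There the metabolisable energy and phosphorus constraints are tight.
That vertex is x2 = 0.33, x6 = 0.6437.
Total cost: 0.61·0.33 + 1.74·0.6437 = 1.3213.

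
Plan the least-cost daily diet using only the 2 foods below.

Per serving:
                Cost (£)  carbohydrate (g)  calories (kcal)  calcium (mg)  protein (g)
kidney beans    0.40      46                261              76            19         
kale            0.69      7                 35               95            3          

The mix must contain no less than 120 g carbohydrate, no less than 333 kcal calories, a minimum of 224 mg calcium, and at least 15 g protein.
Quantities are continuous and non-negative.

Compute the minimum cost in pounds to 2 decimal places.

£1.18

Let x1 = servings of kidney beans, x2 = servings of kale.
min 0.4x1 + 0.69x2 s.t.:
  46x1 + 7x2 ≥ 120   (carbohydrate)
  261x1 + 35x2 ≥ 333   (calories)
  76x1 + 95x2 ≥ 224   (calcium)
  19x1 + 3x2 ≥ 15   (protein)
  x1, x2 ≥ 0.
The minimum-cost mix takes nothing from kale — only kidney beans. Binding constraint: calcium.
So kidney beans = 2.947 servings.
Total cost: 0.4·2.947 = 1.1788.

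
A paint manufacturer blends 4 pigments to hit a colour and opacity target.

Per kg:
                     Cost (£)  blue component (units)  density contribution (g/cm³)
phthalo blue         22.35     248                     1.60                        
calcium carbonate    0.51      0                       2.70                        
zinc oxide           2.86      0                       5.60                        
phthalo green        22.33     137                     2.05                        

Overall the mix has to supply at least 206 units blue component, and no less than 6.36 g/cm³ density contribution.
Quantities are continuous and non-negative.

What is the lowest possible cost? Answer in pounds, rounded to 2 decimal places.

This is a linear program. Let x1 = kg of phthalo blue, x2 = kg of calcium carbonate, x3 = kg of zinc oxide, x4 = kg of phthalo green.
Minimise 22.35x1 + 0.51x2 + 2.86x3 + 22.33x4 with:
  248x1 + 137x4 ≥ 206   (blue component)
  1.6x1 + 2.7x2 + 5.6x3 + 2.05x4 ≥ 6.36   (density contribution)
  x1, x2, x3, x4 ≥ 0.
The cheapest feasible vertex uses only phthalo blue, calcium carbonate; zinc oxide, phthalo green are not used. There the blue component and density contribution constraints are tight.
That vertex is x1 = 0.83065, x2 = 1.8633.
Cost = 22.35·0.83065 + 0.51·1.8633 = 19.5153.

£19.52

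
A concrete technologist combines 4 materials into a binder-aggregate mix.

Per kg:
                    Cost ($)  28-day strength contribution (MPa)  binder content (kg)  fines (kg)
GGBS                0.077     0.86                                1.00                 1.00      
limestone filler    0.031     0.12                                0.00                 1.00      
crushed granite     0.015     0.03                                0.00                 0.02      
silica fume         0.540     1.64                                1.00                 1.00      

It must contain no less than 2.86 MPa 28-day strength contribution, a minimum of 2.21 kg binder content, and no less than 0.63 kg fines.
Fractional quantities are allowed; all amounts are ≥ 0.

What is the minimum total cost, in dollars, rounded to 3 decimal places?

$0.256

Treat it as an LP. Let x1 = kg of GGBS, x2 = kg of limestone filler, x3 = kg of crushed granite, x4 = kg of silica fume.
Minimize 0.077x1 + 0.031x2 + 0.015x3 + 0.54x4 s.t.:
  0.86x1 + 0.12x2 + 0.03x3 + 1.64x4 ≥ 2.86   (28-day strength contribution)
  1x1 + 1x4 ≥ 2.21   (binder content)
  1x1 + 1x2 + 0.02x3 + 1x4 ≥ 0.63   (fines)
  x1, x2, x3, x4 ≥ 0.
At the optimum only GGBS is positive (limestone filler, crushed granite, silica fume = 0). There the 28-day strength contribution constraint is tight.
Solving gives x1 = 3.326.
Total cost: 0.077·3.326 = 0.25610.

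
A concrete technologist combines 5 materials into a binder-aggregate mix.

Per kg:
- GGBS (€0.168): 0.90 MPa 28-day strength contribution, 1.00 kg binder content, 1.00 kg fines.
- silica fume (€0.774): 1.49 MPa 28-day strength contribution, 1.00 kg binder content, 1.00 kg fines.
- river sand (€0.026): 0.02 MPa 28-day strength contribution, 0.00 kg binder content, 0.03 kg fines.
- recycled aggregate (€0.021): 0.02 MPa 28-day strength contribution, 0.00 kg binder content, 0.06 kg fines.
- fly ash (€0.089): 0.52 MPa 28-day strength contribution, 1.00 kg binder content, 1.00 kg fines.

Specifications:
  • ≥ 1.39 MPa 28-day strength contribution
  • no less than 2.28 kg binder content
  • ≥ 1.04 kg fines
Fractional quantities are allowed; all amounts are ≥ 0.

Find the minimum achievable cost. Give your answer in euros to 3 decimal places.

€0.238

Let x1 = kg of GGBS, x2 = kg of silica fume, x3 = kg of river sand, x4 = kg of recycled aggregate, x5 = kg of fly ash.
Minimize 0.168x1 + 0.774x2 + 0.026x3 + 0.021x4 + 0.089x5 s.t.:
  0.9x1 + 1.49x2 + 0.02x3 + 0.02x4 + 0.52x5 ≥ 1.39   (28-day strength contribution)
  1x1 + 1x2 + 1x5 ≥ 2.28   (binder content)
  1x1 + 1x2 + 0.03x3 + 0.06x4 + 1x5 ≥ 1.04   (fines)
  x1, x2, x3, x4, x5 ≥ 0.
The cheapest feasible vertex uses only fly ash; GGBS, silica fume, river sand, recycled aggregate are not used. There the 28-day strength contribution constraint is tight.
Solving gives x5 = 2.673.
Objective = 0.089·2.673 = 0.23790.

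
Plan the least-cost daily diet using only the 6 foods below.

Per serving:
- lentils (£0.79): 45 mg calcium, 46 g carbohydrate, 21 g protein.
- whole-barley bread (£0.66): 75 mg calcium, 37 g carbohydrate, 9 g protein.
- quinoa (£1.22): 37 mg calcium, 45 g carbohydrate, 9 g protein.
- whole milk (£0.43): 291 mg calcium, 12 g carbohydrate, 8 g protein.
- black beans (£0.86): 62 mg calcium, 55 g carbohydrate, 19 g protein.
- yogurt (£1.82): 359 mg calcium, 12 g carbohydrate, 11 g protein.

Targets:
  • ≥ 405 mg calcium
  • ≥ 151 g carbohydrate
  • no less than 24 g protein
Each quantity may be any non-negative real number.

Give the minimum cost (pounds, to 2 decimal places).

Treat it as an LP. Let x1 = servings of lentils, x2 = servings of whole-barley bread, x3 = servings of quinoa, x4 = servings of whole milk, x5 = servings of black beans, x6 = servings of yogurt.
Minimize 0.79x1 + 0.66x2 + 1.22x3 + 0.43x4 + 0.86x5 + 1.82x6 subject to:
  45x1 + 75x2 + 37x3 + 291x4 + 62x5 + 359x6 ≥ 405   (calcium)
  46x1 + 37x2 + 45x3 + 12x4 + 55x5 + 12x6 ≥ 151   (carbohydrate)
  21x1 + 9x2 + 9x3 + 8x4 + 19x5 + 11x6 ≥ 24   (protein)
  x1, x2, x3, x4, x5, x6 ≥ 0.
The cheapest feasible vertex uses only whole milk, black beans; lentils, whole-barley bread, quinoa, yogurt are not used. Binding constraints: calcium and carbohydrate.
So whole milk = 0.8461 servings, black beans = 2.561 servings.
Objective = 0.43·0.8461 + 0.86·2.561 = 2.5663.

£2.57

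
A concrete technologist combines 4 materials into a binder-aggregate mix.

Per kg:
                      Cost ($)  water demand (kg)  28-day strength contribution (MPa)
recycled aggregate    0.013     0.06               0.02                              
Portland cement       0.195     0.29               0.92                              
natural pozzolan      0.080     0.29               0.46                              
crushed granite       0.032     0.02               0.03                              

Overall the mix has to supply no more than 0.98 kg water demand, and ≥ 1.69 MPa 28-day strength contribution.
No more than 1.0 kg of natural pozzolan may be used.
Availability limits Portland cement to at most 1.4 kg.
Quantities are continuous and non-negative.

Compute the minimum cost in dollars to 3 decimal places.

$0.341

Let x1 = kg of recycled aggregate, x2 = kg of Portland cement, x3 = kg of natural pozzolan, x4 = kg of crushed granite.
Minimise 0.013x1 + 0.195x2 + 0.08x3 + 0.032x4 with:
  0.06x1 + 0.29x2 + 0.29x3 + 0.02x4 ≤ 0.98   (water demand)
  0.02x1 + 0.92x2 + 0.46x3 + 0.03x4 ≥ 1.69   (28-day strength contribution)
  x3 ≤ 1
  x2 ≤ 1.4
  x1, x2, x3, x4 ≥ 0.
The cheapest feasible vertex uses only Portland cement, natural pozzolan; recycled aggregate, crushed granite are not used. The 28-day strength contribution and the natural pozzolan cap requirements are met with equality.
Solving gives x2 = 1.337, x3 = 1.
Cost = 0.195·1.337 + 0.08·1 = 0.34072.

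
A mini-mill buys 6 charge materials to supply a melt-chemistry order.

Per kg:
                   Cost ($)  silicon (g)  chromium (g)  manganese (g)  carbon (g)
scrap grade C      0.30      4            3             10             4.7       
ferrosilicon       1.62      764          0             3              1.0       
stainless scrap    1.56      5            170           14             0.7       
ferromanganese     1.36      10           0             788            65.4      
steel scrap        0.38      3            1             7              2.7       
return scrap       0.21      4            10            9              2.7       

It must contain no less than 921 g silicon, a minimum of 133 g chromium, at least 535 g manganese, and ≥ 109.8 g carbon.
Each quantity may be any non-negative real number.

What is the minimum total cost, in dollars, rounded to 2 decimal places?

$5.38

Treat it as an LP. Let x1 = kg of scrap grade C, x2 = kg of ferrosilicon, x3 = kg of stainless scrap, x4 = kg of ferromanganese, x5 = kg of steel scrap, x6 = kg of return scrap.
Minimise 0.3x1 + 1.62x2 + 1.56x3 + 1.36x4 + 0.38x5 + 0.21x6 s.t.:
  4x1 + 764x2 + 5x3 + 10x4 + 3x5 + 4x6 ≥ 921   (silicon)
  3x1 + 170x3 + 1x5 + 10x6 ≥ 133   (chromium)
  10x1 + 3x2 + 14x3 + 788x4 + 7x5 + 9x6 ≥ 535   (manganese)
  4.7x1 + 1x2 + 0.7x3 + 65.4x4 + 2.7x5 + 2.7x6 ≥ 109.8   (carbon)
  x1, x2, x3, x4, x5, x6 ≥ 0.
The cheapest feasible vertex uses only ferrosilicon, stainless scrap, ferromanganese; scrap grade C, steel scrap, return scrap are not used. There the silicon, chromium, carbon constraints are tight.
Optimal quantities: ferrosilicon = 1.179 kg, stainless scrap = 0.7824 kg, ferromanganese = 1.653 kg.
Cost = 1.62·1.179 + 1.56·0.7824 + 1.36·1.653 = 5.3786.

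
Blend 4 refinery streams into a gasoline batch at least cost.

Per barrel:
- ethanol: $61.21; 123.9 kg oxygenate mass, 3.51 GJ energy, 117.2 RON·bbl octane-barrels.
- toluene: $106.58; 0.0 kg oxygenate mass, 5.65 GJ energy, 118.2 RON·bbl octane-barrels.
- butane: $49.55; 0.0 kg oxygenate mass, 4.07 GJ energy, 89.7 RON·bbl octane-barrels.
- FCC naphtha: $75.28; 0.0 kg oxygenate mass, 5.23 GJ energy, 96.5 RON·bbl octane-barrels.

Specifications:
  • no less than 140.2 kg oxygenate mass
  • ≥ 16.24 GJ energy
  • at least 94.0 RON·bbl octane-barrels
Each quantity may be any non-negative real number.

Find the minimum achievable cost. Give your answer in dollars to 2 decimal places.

Treat it as an LP. Let x1 = barrels of ethanol, x2 = barrels of toluene, x3 = barrels of butane, x4 = barrels of FCC naphtha.
Minimize 61.21x1 + 106.58x2 + 49.55x3 + 75.28x4 with:
  123.9x1 ≥ 140.2   (oxygenate mass)
  3.51x1 + 5.65x2 + 4.07x3 + 5.23x4 ≥ 16.24   (energy)
  117.2x1 + 118.2x2 + 89.7x3 + 96.5x4 ≥ 94   (octane-barrels)
  x1, x2, x3, x4 ≥ 0.
The minimum-cost mix takes nothing from toluene, FCC naphtha — only ethanol, butane. The oxygenate mass and energy requirements are met with equality.
Solving gives x1 = 1.1316, x3 = 3.0143.
Cost = 61.21·1.1316 + 49.55·3.0143 = 218.6238.

$218.62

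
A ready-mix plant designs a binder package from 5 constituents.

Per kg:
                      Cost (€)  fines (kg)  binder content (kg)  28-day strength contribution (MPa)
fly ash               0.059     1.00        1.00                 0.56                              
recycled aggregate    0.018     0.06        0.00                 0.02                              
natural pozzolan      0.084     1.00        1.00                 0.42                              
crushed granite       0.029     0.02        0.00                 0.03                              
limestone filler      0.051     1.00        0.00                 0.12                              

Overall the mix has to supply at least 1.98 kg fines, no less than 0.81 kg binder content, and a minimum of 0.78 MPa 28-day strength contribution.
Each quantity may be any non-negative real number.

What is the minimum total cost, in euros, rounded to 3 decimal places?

€0.111

Let x1 = kg of fly ash, x2 = kg of recycled aggregate, x3 = kg of natural pozzolan, x4 = kg of crushed granite, x5 = kg of limestone filler.
Minimize 0.059x1 + 0.018x2 + 0.084x3 + 0.029x4 + 0.051x5 with:
  1x1 + 0.06x2 + 1x3 + 0.02x4 + 1x5 ≥ 1.98   (fines)
  1x1 + 1x3 ≥ 0.81   (binder content)
  0.56x1 + 0.02x2 + 0.42x3 + 0.03x4 + 0.12x5 ≥ 0.78   (28-day strength contribution)
  x1, x2, x3, x4, x5 ≥ 0.
At the optimum only fly ash, limestone filler are positive (recycled aggregate, natural pozzolan, crushed granite = 0). There the fines and 28-day strength contribution constraints are tight.
That vertex is x1 = 1.233, x5 = 0.7473.
Total cost: 0.059·1.233 + 0.051·0.7473 = 0.11086.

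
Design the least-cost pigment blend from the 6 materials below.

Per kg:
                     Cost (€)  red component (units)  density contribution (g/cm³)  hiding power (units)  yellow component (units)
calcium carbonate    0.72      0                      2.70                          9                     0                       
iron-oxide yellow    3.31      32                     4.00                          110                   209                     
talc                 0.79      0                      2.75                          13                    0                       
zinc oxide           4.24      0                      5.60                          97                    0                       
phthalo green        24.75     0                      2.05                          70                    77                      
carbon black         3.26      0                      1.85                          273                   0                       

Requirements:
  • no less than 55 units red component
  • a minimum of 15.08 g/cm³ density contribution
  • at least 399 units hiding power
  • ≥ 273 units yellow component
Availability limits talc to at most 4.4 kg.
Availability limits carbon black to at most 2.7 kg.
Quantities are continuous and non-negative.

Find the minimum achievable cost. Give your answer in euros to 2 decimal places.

This is a linear program. Let x1 = kg of calcium carbonate, x2 = kg of iron-oxide yellow, x3 = kg of talc, x4 = kg of zinc oxide, x5 = kg of phthalo green, x6 = kg of carbon black.
Minimise 0.72x1 + 3.31x2 + 0.79x3 + 4.24x4 + 24.75x5 + 3.26x6 with:
  32x2 ≥ 55   (red component)
  2.7x1 + 4x2 + 2.75x3 + 5.6x4 + 2.05x5 + 1.85x6 ≥ 15.08   (density contribution)
  9x1 + 110x2 + 13x3 + 97x4 + 70x5 + 273x6 ≥ 399   (hiding power)
  209x2 + 77x5 ≥ 273   (yellow component)
  x3 ≤ 4.4
  x6 ≤ 2.7
  x1, x2, x3, x4, x5, x6 ≥ 0.
The optimal basis is {calcium carbonate, iron-oxide yellow, carbon black}; talc, zinc oxide, phthalo green drop out. There the red component, density contribution, hiding power constraints are tight.
So calcium carbonate = 2.57 kg, iron-oxide yellow = 1.719 kg, carbon black = 0.6843 kg.
Cost = 0.72·2.57 + 3.31·1.719 + 3.26·0.6843 = 9.7711.

€9.77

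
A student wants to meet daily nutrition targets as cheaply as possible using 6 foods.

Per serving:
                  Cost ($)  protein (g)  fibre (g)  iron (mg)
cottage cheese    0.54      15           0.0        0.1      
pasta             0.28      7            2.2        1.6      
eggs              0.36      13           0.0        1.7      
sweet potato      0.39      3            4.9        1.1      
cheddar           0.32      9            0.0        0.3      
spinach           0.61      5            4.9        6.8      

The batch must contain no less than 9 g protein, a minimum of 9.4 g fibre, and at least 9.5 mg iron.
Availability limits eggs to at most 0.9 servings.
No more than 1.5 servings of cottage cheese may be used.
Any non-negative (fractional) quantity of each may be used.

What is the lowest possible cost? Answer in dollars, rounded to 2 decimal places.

$1.04

This is a linear program. Let x1 = servings of cottage cheese, x2 = servings of pasta, x3 = servings of eggs, x4 = servings of sweet potato, x5 = servings of cheddar, x6 = servings of spinach.
Minimise 0.54x1 + 0.28x2 + 0.36x3 + 0.39x4 + 0.32x5 + 0.61x6 with:
  15x1 + 7x2 + 13x3 + 3x4 + 9x5 + 5x6 ≥ 9   (protein)
  2.2x2 + 4.9x4 + 4.9x6 ≥ 9.4   (fibre)
  0.1x1 + 1.6x2 + 1.7x3 + 1.1x4 + 0.3x5 + 6.8x6 ≥ 9.5   (iron)
  x3 ≤ 0.9
  x1 ≤ 1.5
  x1, x2, x3, x4, x5, x6 ≥ 0.
The cheapest feasible vertex uses only pasta, sweet potato, spinach; cottage cheese, eggs, cheddar are not used. The protein, fibre, iron requirements are met with equality.
Solving gives x2 = 0.1238, x4 = 0.5903, x6 = 1.272.
Hence cost = 0.28·0.1238 + 0.39·0.5903 + 0.61·1.272 = $1.0408.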